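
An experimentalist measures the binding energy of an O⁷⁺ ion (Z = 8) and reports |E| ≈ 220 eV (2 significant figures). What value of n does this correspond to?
n = 2

The exact energy levels follow E_n = -13.6057 Z² / n² eV with Z = 8.

The measured value (-220 eV) is reported to only 2 significant figures, so we must test candidate n values and see which one matches to that precision.

Candidate energies:
  n = 1:  E = -13.6057 × 8² / 1² = -870.76480 eV
  n = 2:  E = -13.6057 × 8² / 2² = -217.69120 eV  ← matches
  n = 3:  E = -13.6057 × 8² / 3² = -96.75164 eV
  n = 4:  E = -13.6057 × 8² / 4² = -54.42280 eV

Checking against the measurement of -220 eV (2 sig figs), only n = 2 agrees:
E_2 = -217.69120 eV, which rounds to -220 eV ✓

Therefore n = 2.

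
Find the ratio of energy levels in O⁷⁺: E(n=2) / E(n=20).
100.000

Using E_n = -13.6057 Z² / n² eV with Z = 8:

E_2 = -13.6057 × 8² / 2² = -870.7648 / 4 = -217.691200000 eV
E_20 = -13.6057 × 8² / 20² = -870.7648 / 400 = -2.176912000 eV

The ratio is:
E_2/E_20 = (-217.691200000) / (-2.176912000)
E_2/E_20 = (-870.7648/4) / (-870.7648/400)
E_2/E_20 = 400/4
E_2/E_20 = 100.000
(Note: the Z² factors cancel in the ratio.)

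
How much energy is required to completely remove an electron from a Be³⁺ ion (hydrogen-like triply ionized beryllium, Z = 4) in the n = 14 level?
1.1107 eV

The ionization energy is the energy needed to remove the electron completely (n → ∞).

For a hydrogen-like ion with Z = 4, E_n = -13.6057 Z² / n² eV.

At n = 14: E_14 = -13.6057 × 4² / 14² = -1.1106694 eV
At n = ∞: E_∞ = 0 eV

Ionization energy = E_∞ - E_14 = 0 - (-1.1106694) = 1.1106694 eV
Ionization energy ≈ 1.1107 eV

This is also called the binding energy of the electron in state n = 14.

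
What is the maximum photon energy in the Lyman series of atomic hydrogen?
13.60570 eV

The series limit corresponds to the transition from n = ∞ to n = 1.
This is the highest energy (shortest wavelength) transition in the Lyman series.

E_∞ = 0 eV
E_1 = -13.6057 / 1² = -13.60570 eV

Energy at series limit:
ΔE = E_∞ - E_1 = 0 - (-13.60570) = 13.60570 eV

This energy equals the ionization energy from the n = 1 state of hydrogen.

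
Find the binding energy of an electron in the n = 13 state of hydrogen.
0.0805 eV

The ionization energy is the energy needed to remove the electron completely (n → ∞).

For hydrogen, E_n = -13.6057 eV / n².

At n = 13: E_13 = -13.6057 / 13² = -0.0805071 eV
At n = ∞: E_∞ = 0 eV

Ionization energy = E_∞ - E_13 = 0 - (-0.0805071) = 0.0805071 eV
Ionization energy ≈ 0.0805 eV

This is also called the binding energy of the electron in state n = 13.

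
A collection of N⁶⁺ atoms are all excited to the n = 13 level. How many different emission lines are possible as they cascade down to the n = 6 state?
28

The electron can occupy levels n = 6, 7, ..., 13 during de-excitation — that is m = 13 - 6 + 1 = 8 distinct levels.

The number of distinct spectral lines equals the number of ways to choose 2 of these m levels (each pair gives one possible emission transition):

Number of lines = m(m-1)/2 = 8×7/2 = 28

These correspond to all possible transitions between the 8 levels:
13 → 12, 13 → 11, 13 → 10, 13 → 9, 13 → 8, 13 → 7, 13 → 6, 12 → 11...

Each transition produces a photon with a unique energy (and thus wavelength). This count does not depend on Z.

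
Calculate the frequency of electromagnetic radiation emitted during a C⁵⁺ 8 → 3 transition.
1.13e+16 Hz

First, find the transition energy:
E_8 = -13.6057 × 6² / 8² = -7.6532 eV
E_3 = -13.6057 × 6² / 3² = -54.4228 eV
|ΔE| = |E_3 - E_8| = 46.7696 eV

Convert to Joules: E = 46.7696 eV × (1.602177 × 10⁻¹⁹ J/eV) = 7.4933e-18 J

Using E = hf:
f = E/h = 7.4933e-18 J / (6.62607 × 10⁻³⁴ J·s)
f = 1.13e+16 Hz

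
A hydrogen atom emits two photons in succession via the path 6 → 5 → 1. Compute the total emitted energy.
13.2278 eV

The energy levels of hydrogen are E_n = -13.6057 / n² eV.

First transition (6 → 5):
ΔE₁ = |E_5 - E_6|
ΔE₁ = |-0.5442280000 - (-0.3779361111)| = 0.1662919 eV

Second transition (5 → 1):
ΔE₂ = |E_1 - E_5|
ΔE₂ = |-13.6057000000 - (-0.5442280000)| = 13.0614720 eV

Total energy released:
E_total = ΔE₁ + ΔE₂ = 0.1662919 + 13.0614720 = 13.2278 eV

Note: This equals the direct transition 6 → 1: 13.2278 eV ✓
Energy is conserved regardless of the path taken.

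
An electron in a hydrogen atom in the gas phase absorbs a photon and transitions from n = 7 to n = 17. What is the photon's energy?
0.230589 eV

The energy levels of a hydrogen-like atom are E_n = -13.6057 eV / n².

Energy at n = 7: E_7 = -13.6057 / 7² = -0.277667347 eV
Energy at n = 17: E_17 = -13.6057 / 17² = -0.047078547 eV

The excitation energy is the difference:
ΔE = E_17 - E_7
ΔE = -0.047078547 - (-0.277667347)
ΔE = 0.230589 eV

Since this is positive, energy must be absorbed (photon absorption).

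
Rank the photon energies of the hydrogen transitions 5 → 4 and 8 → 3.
8 → 3

Calculate the energy for each transition:

Transition 5 → 4:
ΔE₁ = |E_4 - E_5| = |-13.6057/4² - (-13.6057/5²)|
ΔE₁ = |-0.850356250000 - (-0.544228000000)| = 0.306128250 eV

Transition 8 → 3:
ΔE₂ = |E_3 - E_8| = |-13.6057/3² - (-13.6057/8²)|
ΔE₂ = |-1.511744444444 - (-0.212589062500)| = 1.299155382 eV

Since 1.299155382 eV > 0.306128250 eV, the transition 8 → 3 emits the more energetic photon.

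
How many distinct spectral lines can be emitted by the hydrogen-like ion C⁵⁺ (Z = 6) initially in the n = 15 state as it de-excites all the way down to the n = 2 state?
91

The electron can occupy levels n = 2, 3, ..., 15 during de-excitation — that is m = 15 - 2 + 1 = 14 distinct levels.

The number of distinct spectral lines equals the number of ways to choose 2 of these m levels (each pair gives one possible emission transition):

Number of lines = m(m-1)/2 = 14×13/2 = 91

These correspond to all possible transitions between the 14 levels:
15 → 14, 15 → 13, 15 → 12, 15 → 11, 15 → 10, 15 → 9, 15 → 8, 15 → 7...

Each transition produces a photon with a unique energy (and thus wavelength). This count does not depend on Z.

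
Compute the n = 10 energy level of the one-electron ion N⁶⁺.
-6.67 eV

For hydrogen-like ions, the energy levels scale with Z²:
E_n = -13.6057 Z² / n² eV

For N⁶⁺ (Z = 7) at n = 10:
E_10 = -13.6057 × 7² / 10²
E_10 = -13.6057 × 49 / 100
E_10 = -666.6793 / 100
E_10 = -6.67 eV

The energy is 49 times more negative than hydrogen at the same n due to the stronger nuclear charge.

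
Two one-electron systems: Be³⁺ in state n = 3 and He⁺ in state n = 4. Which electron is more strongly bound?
Be³⁺ at n = 3 (E = -24.19 eV)

Using E_n = -13.6057 Z² / n² eV:

Be³⁺ (Z = 4) at n = 3:
E = -13.6057 × 4² / 3² = -13.6057 × 16 / 9 = -24.18791 eV

He⁺ (Z = 2) at n = 4:
E = -13.6057 × 2² / 4² = -13.6057 × 4 / 16 = -3.40143 eV

Since -24.18791 eV < -3.40143 eV,
Be³⁺ at n = 3 is more tightly bound (requires more energy to ionize).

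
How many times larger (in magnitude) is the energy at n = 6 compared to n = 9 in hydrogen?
2.25

Using E_n = -13.6057 Z² / n² eV with Z = 1:

E_6 = -13.6057 / 6² = -13.6057 / 36 = -0.37793611 eV
E_9 = -13.6057 / 9² = -13.6057 / 81 = -0.16797160 eV

The ratio is:
E_6/E_9 = (-0.37793611) / (-0.16797160)
E_6/E_9 = (-13.6057/36) / (-13.6057/81)
E_6/E_9 = 81/36
E_6/E_9 = 2.25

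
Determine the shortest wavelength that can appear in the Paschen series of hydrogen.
820.13862 nm

The series limit corresponds to the transition from n = ∞ to n = 3.
This is the highest energy (shortest wavelength) transition in the Paschen series.

E_∞ = 0 eV
E_3 = -13.6057 / 3² = -1.511744444 eV

Energy at series limit:
ΔE = E_∞ - E_3 = 0 - (-1.511744444) = 1.511744444 eV
λ = hc/E = 1239.84 eV·nm / 1.511744444 eV = 820.13862 nm

This energy equals the ionization energy from the n = 3 state of hydrogen.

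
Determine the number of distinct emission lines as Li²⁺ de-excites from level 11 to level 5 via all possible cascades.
21

The electron can occupy levels n = 5, 6, ..., 11 during de-excitation — that is m = 11 - 5 + 1 = 7 distinct levels.

The number of distinct spectral lines equals the number of ways to choose 2 of these m levels (each pair gives one possible emission transition):

Number of lines = m(m-1)/2 = 7×6/2 = 21

These correspond to all possible transitions between the 7 levels:
11 → 10, 11 → 9, 11 → 8, 11 → 7, 11 → 6, 11 → 5, 10 → 9, 10 → 8...

Each transition produces a photon with a unique energy (and thus wavelength). This count does not depend on Z.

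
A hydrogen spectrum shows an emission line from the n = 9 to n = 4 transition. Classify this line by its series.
Brackett series

The spectral series in hydrogen are named based on the final (lower) energy level:
- Lyman series: n_final = 1 (ultraviolet)
- Balmer series: n_final = 2 (visible/near-UV)
- Paschen series: n_final = 3 (infrared)
- Brackett series: n_final = 4 (infrared)
- Pfund series: n_final = 5 (far infrared)

Since this transition ends at n = 4, it belongs to the Brackett series.

For reference, this 9 → 4 line has photon energy
ΔE = 13.6057 eV × (1/4² - 1/9²) = 0.682384645 eV,
corresponding to wavelength λ = hc/ΔE = 1239.84 eV·nm / 0.682384645 eV = 1816.922 nm in the infrared region.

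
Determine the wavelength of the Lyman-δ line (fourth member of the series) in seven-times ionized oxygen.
1.483179 nm

The lines of a series are numbered from the longest wavelength (smallest ΔE) outward; the fourth line is the transition from n = n_f + 4 to n_f.
The Lyman series has all transitions ending at n_f = 1.

For O⁷⁺ (Z = 8), the fourth line (δ-line) is the jump from n = 5 to n = 1:
E_5 = -13.6057 × 8² / 5² = -34.83059200 eV
E_1 = -13.6057 × 8² / 1² = -870.76480000 eV
ΔE = E_5 - E_1 = 835.93420800 eV

λ = hc/E = 1239.84 eV·nm / 835.93420800 eV
λ = 1.483179 nm

This is the δ-line of the Lyman series in O⁷⁺.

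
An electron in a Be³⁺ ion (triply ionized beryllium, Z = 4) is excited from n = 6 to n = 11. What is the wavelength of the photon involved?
291.8729 nm

First, find the transition energy using E_n = -13.6057 Z² / n² eV:
E_6 = -13.6057 × 4² / 6² = -6.04697778 eV
E_11 = -13.6057 × 4² / 11² = -1.79910083 eV

Photon energy: |ΔE| = |E_11 - E_6| = 4.24787695 eV

Convert to wavelength using E = hc/λ with hc = 1239.84 eV·nm:
λ = hc/E = 1239.84 eV·nm / 4.24787695 eV
λ = 291.8729 nm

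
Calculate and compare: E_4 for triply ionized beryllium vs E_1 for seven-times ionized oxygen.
O⁷⁺ at n = 1 (E = -870.7648 eV)

Using E_n = -13.6057 Z² / n² eV:

Be³⁺ (Z = 4) at n = 4:
E = -13.6057 × 4² / 4² = -13.6057 × 16 / 16 = -13.6057000 eV

O⁷⁺ (Z = 8) at n = 1:
E = -13.6057 × 8² / 1² = -13.6057 × 64 / 1 = -870.7648000 eV

Since -870.7648000 eV < -13.6057000 eV,
O⁷⁺ at n = 1 is more tightly bound (requires more energy to ionize).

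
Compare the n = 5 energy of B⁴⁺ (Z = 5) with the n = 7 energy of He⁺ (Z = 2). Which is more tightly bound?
B⁴⁺ at n = 5 (E = -13.606 eV)

Using E_n = -13.6057 Z² / n² eV:

B⁴⁺ (Z = 5) at n = 5:
E = -13.6057 × 5² / 5² = -13.6057 × 25 / 25 = -13.605700 eV

He⁺ (Z = 2) at n = 7:
E = -13.6057 × 2² / 7² = -13.6057 × 4 / 49 = -1.110669 eV

Since -13.605700 eV < -1.110669 eV,
B⁴⁺ at n = 5 is more tightly bound (requires more energy to ionize).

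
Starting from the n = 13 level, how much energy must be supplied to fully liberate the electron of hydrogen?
0.081 eV

The ionization energy is the energy needed to remove the electron completely (n → ∞).

For hydrogen, E_n = -13.6057 eV / n².

At n = 13: E_13 = -13.6057 / 13² = -0.080507 eV
At n = ∞: E_∞ = 0 eV

Ionization energy = E_∞ - E_13 = 0 - (-0.080507) = 0.080507 eV
Ionization energy ≈ 0.081 eV

This is also called the binding energy of the electron in state n = 13.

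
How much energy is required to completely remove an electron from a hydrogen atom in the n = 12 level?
0.09 eV

The ionization energy is the energy needed to remove the electron completely (n → ∞).

For hydrogen, E_n = -13.6057 eV / n².

At n = 12: E_12 = -13.6057 / 12² = -0.09448 eV
At n = ∞: E_∞ = 0 eV

Ionization energy = E_∞ - E_12 = 0 - (-0.09448) = 0.09448 eV
Ionization energy ≈ 0.09 eV

This is also called the binding energy of the electron in state n = 12.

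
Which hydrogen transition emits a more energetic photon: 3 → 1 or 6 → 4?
3 → 1

Calculate the energy for each transition:

Transition 3 → 1:
ΔE₁ = |E_1 - E_3| = |-13.6057/1² - (-13.6057/3²)|
ΔE₁ = |-13.605700000 - (-1.511744444)| = 12.093956 eV

Transition 6 → 4:
ΔE₂ = |E_4 - E_6| = |-13.6057/4² - (-13.6057/6²)|
ΔE₂ = |-0.850356250 - (-0.377936111)| = 0.472420 eV

Since 12.093956 eV > 0.472420 eV, the transition 3 → 1 emits the more energetic photon.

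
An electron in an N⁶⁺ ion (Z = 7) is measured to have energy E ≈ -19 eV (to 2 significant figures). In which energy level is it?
n = 6

The exact energy levels follow E_n = -13.6057 Z² / n² eV with Z = 7.

The measured value (-19 eV) is reported to only 2 significant figures, so we must test candidate n values and see which one matches to that precision.

Candidate energies:
  n = 4:  E = -13.6057 × 7² / 4² = -41.66746 eV
  n = 5:  E = -13.6057 × 7² / 5² = -26.66717 eV
  n = 6:  E = -13.6057 × 7² / 6² = -18.51887 eV  ← matches
  n = 7:  E = -13.6057 × 7² / 7² = -13.60570 eV
  n = 8:  E = -13.6057 × 7² / 8² = -10.41686 eV

Checking against the measurement of -19 eV (2 sig figs), only n = 6 agrees:
E_6 = -18.51887 eV, which rounds to -19 eV ✓

Therefore n = 6.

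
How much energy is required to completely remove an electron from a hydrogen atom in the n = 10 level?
0.136057 eV

The ionization energy is the energy needed to remove the electron completely (n → ∞).

For hydrogen, E_n = -13.6057 eV / n².

At n = 10: E_10 = -13.6057 / 10² = -0.136057000 eV
At n = ∞: E_∞ = 0 eV

Ionization energy = E_∞ - E_10 = 0 - (-0.136057000) = 0.136057000 eV
Ionization energy ≈ 0.136057 eV

This is also called the binding energy of the electron in state n = 10.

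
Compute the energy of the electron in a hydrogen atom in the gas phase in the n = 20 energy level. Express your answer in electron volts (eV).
-0.03 eV

The energy levels of a hydrogen-like atom are given by:
E_n = -13.6057 eV / n²

For n = 20:
E_20 = -13.6057 eV / 20²
E_20 = -13.6057 eV / 400
E_20 = -0.03 eV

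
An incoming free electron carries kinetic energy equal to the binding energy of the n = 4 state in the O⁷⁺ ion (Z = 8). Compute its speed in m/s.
4.3754e+06 m/s (or 1.46% of c)

The binding energy at n = 4 for O⁷⁺ is:
E_4 = -13.6057 × 8²/4² = -54.422800 eV
|E_4| = 54.422800 eV

Convert to Joules:
KE = 54.422800 eV × (1.602177 × 10⁻¹⁹ J/eV) = 8.719496e-18 J

Using KE = ½mv²:
v = √(2·KE/m_e)
v = √(2 × 8.719496e-18 J / 9.10938 × 10⁻³¹ kg)
v = 4.3754e+06 m/s

This is approximately 1.46% the speed of light.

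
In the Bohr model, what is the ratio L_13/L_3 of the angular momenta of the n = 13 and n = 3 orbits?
4.33

In the Bohr model, L_n = nℏ, so the ratio is purely the ratio of quantum numbers:

L_13/L_3 = 13ℏ / 3ℏ = 13/3 = 4.33

The angular momentum scales linearly with n.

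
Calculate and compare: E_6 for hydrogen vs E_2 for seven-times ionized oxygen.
O⁷⁺ at n = 2 (E = -217.69 eV)

Using E_n = -13.6057 Z² / n² eV:

H (Z = 1) at n = 6:
E = -13.6057 × 1² / 6² = -13.6057 × 1 / 36 = -0.37794 eV

O⁷⁺ (Z = 8) at n = 2:
E = -13.6057 × 8² / 2² = -13.6057 × 64 / 4 = -217.69120 eV

Since -217.69120 eV < -0.37794 eV,
O⁷⁺ at n = 2 is more tightly bound (requires more energy to ionize).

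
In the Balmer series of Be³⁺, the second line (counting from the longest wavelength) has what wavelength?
30.3755 nm

The lines of a series are numbered from the longest wavelength (smallest ΔE) outward; the second line is the transition from n = n_f + 2 to n_f.
The Balmer series has all transitions ending at n_f = 2.

For Be³⁺ (Z = 4), the second line (β-line) is the jump from n = 4 to n = 2:
E_4 = -13.6057 × 4² / 4² = -13.605700 eV
E_2 = -13.6057 × 4² / 2² = -54.422800 eV
ΔE = E_4 - E_2 = 40.817100 eV

λ = hc/E = 1239.84 eV·nm / 40.817100 eV
λ = 30.3755 nm

This is the β-line of the Balmer series in Be³⁺.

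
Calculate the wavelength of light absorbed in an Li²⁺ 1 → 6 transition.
10.41446 nm

First, find the transition energy using E_n = -13.6057 Z² / n² eV:
E_1 = -13.6057 × 3² / 1² = -122.4513000 eV
E_6 = -13.6057 × 3² / 6² = -3.4014250 eV

Photon energy: |ΔE| = |E_6 - E_1| = 119.0498750 eV

Convert to wavelength using E = hc/λ with hc = 1239.84 eV·nm:
λ = hc/E = 1239.84 eV·nm / 119.0498750 eV
λ = 10.41446 nm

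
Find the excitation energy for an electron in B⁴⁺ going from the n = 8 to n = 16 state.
3.99 eV

The energy levels of a hydrogen-like atom are E_n = -13.6057 Z² eV / n².

Energy at n = 8: E_8 = -13.6057 × 5² / 8² = -5.31473 eV
Energy at n = 16: E_16 = -13.6057 × 5² / 16² = -1.32868 eV

The excitation energy is the difference:
ΔE = E_16 - E_8
ΔE = -1.32868 - (-5.31473)
ΔE = 3.99 eV

Since this is positive, energy must be absorbed (photon absorption).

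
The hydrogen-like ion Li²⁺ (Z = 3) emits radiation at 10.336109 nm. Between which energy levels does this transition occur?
n = 7 → n = 1

First, find the photon energy from the wavelength (hc = 1239.84 eV·nm):
E = hc/λ = 1239.84 eV·nm / 10.336109 nm = 119.95230 eV

The energy levels of Li²⁺ satisfy E_n = -13.6057 × 3² / n² eV, so an emission n_i → n_f releases
ΔE = 13.6057 × 3² × (1/n_f² − 1/n_i²) eV.

Setting ΔE equal to the photon energy:
1/n_f² − 1/n_i² = 119.95230 / (13.6057 × 3²) = 0.97959189

Since 1/n_i² must be positive, we need 1/n_f² > 0.97959189, i.e. n_f ≤ 1. For each allowed n_f, solve n_i = (1/n_f² − 0.97959189)^(−1/2) and check whether it is a whole number:
  n_f = 1: 1/n_i² = 1.00000000 − 0.97959189 = 0.02040811 → n_i = 7.000  → integer, n_i = 7 ✓

Only n_f = 1 gives an integer upper level, n_i = 7.

The transition is from n = 7 to n = 1 (emission).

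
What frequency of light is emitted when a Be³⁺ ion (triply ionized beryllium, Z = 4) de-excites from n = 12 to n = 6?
1.097e+15 Hz

First, find the transition energy:
E_12 = -13.6057 × 4² / 12² = -1.51174444 eV
E_6 = -13.6057 × 4² / 6² = -6.04697778 eV
|ΔE| = |E_6 - E_12| = 4.53523334 eV

Convert to Joules: E = 4.53523334 eV × (1.602177 × 10⁻¹⁹ J/eV) = 7.26625e-19 J

Using E = hf:
f = E/h = 7.26625e-19 J / (6.62607 × 10⁻³⁴ J·s)
f = 1.097e+15 Hz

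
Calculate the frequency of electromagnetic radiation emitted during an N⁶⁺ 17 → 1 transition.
1.6064e+17 Hz

First, find the transition energy:
E_17 = -13.6057 × 7² / 17² = -2.30685 eV
E_1 = -13.6057 × 7² / 1² = -666.67930 eV
|ΔE| = |E_1 - E_17| = 664.37245 eV

Convert to Joules: E = 664.37245 eV × (1.602177 × 10⁻¹⁹ J/eV) = 1.064442e-16 J

Using E = hf:
f = E/h = 1.064442e-16 J / (6.62607 × 10⁻³⁴ J·s)
f = 1.6064e+17 Hz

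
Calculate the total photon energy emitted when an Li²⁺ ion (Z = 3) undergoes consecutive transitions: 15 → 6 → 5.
4.35 eV

The energy levels of Li²⁺ are E_n = -13.6057 × 3² / n² eV.

First transition (15 → 6):
ΔE₁ = |E_6 - E_15|
ΔE₁ = |-3.40142500 - (-0.54422800)| = 2.85720 eV

Second transition (6 → 5):
ΔE₂ = |E_5 - E_6|
ΔE₂ = |-4.89805200 - (-3.40142500)| = 1.49663 eV

Total energy released:
E_total = ΔE₁ + ΔE₂ = 2.85720 + 1.49663 = 4.35 eV

Note: This equals the direct transition 15 → 5: 4.35 eV ✓
Energy is conserved regardless of the path taken.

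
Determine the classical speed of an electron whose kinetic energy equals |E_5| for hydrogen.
4.375e+05 m/s (or 0.15% of c)

The binding energy at n = 5 for hydrogen is:
E_5 = -13.6057/5² = -0.5442280 eV
|E_5| = 0.5442280 eV

Convert to Joules:
KE = 0.5442280 eV × (1.602177 × 10⁻¹⁹ J/eV) = 8.71950e-20 J

Using KE = ½mv²:
v = √(2·KE/m_e)
v = √(2 × 8.71950e-20 J / 9.10938 × 10⁻³¹ kg)
v = 4.375e+05 m/s

This is approximately 0.15% the speed of light.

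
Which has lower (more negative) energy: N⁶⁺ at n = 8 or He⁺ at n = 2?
He⁺ at n = 2 (E = -13.6057 eV)

Using E_n = -13.6057 Z² / n² eV:

N⁶⁺ (Z = 7) at n = 8:
E = -13.6057 × 7² / 8² = -13.6057 × 49 / 64 = -10.4168641 eV

He⁺ (Z = 2) at n = 2:
E = -13.6057 × 2² / 2² = -13.6057 × 4 / 4 = -13.6057000 eV

Since -13.6057000 eV < -10.4168641 eV,
He⁺ at n = 2 is more tightly bound (requires more energy to ionize).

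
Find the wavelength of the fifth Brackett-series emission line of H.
1816.92248 nm

The lines of a series are numbered from the longest wavelength (smallest ΔE) outward; the fifth line is the transition from n = n_f + 5 to n_f.
The Brackett series has all transitions ending at n_f = 4.

For H, the fifth line (ε-line) is the jump from n = 9 to n = 4:
E_9 = -13.6057 / 9² = -0.16797160494 eV
E_4 = -13.6057 / 4² = -0.85035625000 eV
ΔE = E_9 - E_4 = 0.68238464506 eV

λ = hc/E = 1239.84 eV·nm / 0.68238464506 eV
λ = 1816.92248 nm

This is the ε-line of the Brackett series in H.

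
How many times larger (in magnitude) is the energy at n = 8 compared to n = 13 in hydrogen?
2.640625

Using E_n = -13.6057 Z² / n² eV with Z = 1:

E_8 = -13.6057 / 8² = -13.6057 / 64 = -0.212589062500 eV
E_13 = -13.6057 / 13² = -13.6057 / 169 = -0.080507100592 eV

The ratio is:
E_8/E_13 = (-0.212589062500) / (-0.080507100592)
E_8/E_13 = (-13.6057/64) / (-13.6057/169)
E_8/E_13 = 169/64
E_8/E_13 = 2.640625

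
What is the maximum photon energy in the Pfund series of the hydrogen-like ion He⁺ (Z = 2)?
2.18 eV

The series limit corresponds to the transition from n = ∞ to n = 5.
This is the highest energy (shortest wavelength) transition in the Pfund series.

E_∞ = 0 eV
E_5 = -13.6057 × 2² / 5² = -2.18 eV

Energy at series limit:
ΔE = E_∞ - E_5 = 0 - (-2.18) = 2.18 eV

This energy equals the ionization energy from the n = 5 state of He⁺.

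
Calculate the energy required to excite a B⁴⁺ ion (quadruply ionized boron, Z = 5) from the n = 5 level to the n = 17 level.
12.43 eV

The energy levels of a hydrogen-like atom are E_n = -13.6057 Z² eV / n².

Energy at n = 5: E_5 = -13.6057 × 5² / 5² = -13.60570 eV
Energy at n = 17: E_17 = -13.6057 × 5² / 17² = -1.17696 eV

The excitation energy is the difference:
ΔE = E_17 - E_5
ΔE = -1.17696 - (-13.60570)
ΔE = 12.43 eV

Since this is positive, energy must be absorbed (photon absorption).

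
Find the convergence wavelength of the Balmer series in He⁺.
91.126513 nm

The series limit corresponds to the transition from n = ∞ to n = 2.
This is the highest energy (shortest wavelength) transition in the Balmer series.

E_∞ = 0 eV
E_2 = -13.6057 × 2² / 2² = -13.60570000 eV

Energy at series limit:
ΔE = E_∞ - E_2 = 0 - (-13.60570000) = 13.60570000 eV
λ = hc/E = 1239.84 eV·nm / 13.60570000 eV = 91.126513 nm

This energy equals the ionization energy from the n = 2 state of He⁺.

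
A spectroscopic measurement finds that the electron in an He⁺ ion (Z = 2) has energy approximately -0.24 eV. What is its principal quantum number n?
n = 15

The exact energy levels follow E_n = -13.6057 Z² / n² eV with Z = 2.

The measured value (-0.24 eV) is reported to only 2 significant figures, so we must test candidate n values and see which one matches to that precision.

Candidate energies:
  n = 13:  E = -13.6057 × 2² / 13² = -0.32203 eV
  n = 14:  E = -13.6057 × 2² / 14² = -0.27767 eV
  n = 15:  E = -13.6057 × 2² / 15² = -0.24188 eV  ← matches
  n = 16:  E = -13.6057 × 2² / 16² = -0.21259 eV
  n = 17:  E = -13.6057 × 2² / 17² = -0.18831 eV

Checking against the measurement of -0.24 eV (2 sig figs), only n = 15 agrees:
E_15 = -0.24188 eV, which rounds to -0.24 eV ✓

Therefore n = 15.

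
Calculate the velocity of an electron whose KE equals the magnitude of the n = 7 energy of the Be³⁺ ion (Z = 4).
1.25e+06 m/s (or 0.417% of c)

The binding energy at n = 7 for Be³⁺ is:
E_7 = -13.6057 × 4²/7² = -4.44268 eV
|E_7| = 4.44268 eV

Convert to Joules:
KE = 4.44268 eV × (1.602177 × 10⁻¹⁹ J/eV) = 7.1180e-19 J

Using KE = ½mv²:
v = √(2·KE/m_e)
v = √(2 × 7.1180e-19 J / 9.10938 × 10⁻³¹ kg)
v = 1.25e+06 m/s

This is approximately 0.417% the speed of light.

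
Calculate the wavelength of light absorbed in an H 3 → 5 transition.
1281.4666 nm

First, find the transition energy using E_n = -13.6057 / n² eV:
E_3 = -13.6057 / 3² = -1.5117444444 eV
E_5 = -13.6057 / 5² = -0.5442280000 eV

Photon energy: |ΔE| = |E_5 - E_3| = 0.9675164444 eV

Convert to wavelength using E = hc/λ with hc = 1239.84 eV·nm:
λ = hc/E = 1239.84 eV·nm / 0.9675164444 eV
λ = 1281.4666 nm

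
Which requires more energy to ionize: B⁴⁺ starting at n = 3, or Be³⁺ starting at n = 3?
B⁴⁺ at n = 3 (E = -37.793611 eV)

Using E_n = -13.6057 Z² / n² eV:

B⁴⁺ (Z = 5) at n = 3:
E = -13.6057 × 5² / 3² = -13.6057 × 25 / 9 = -37.793611111 eV

Be³⁺ (Z = 4) at n = 3:
E = -13.6057 × 4² / 3² = -13.6057 × 16 / 9 = -24.187911111 eV

Since -37.793611111 eV < -24.187911111 eV,
B⁴⁺ at n = 3 is more tightly bound (requires more energy to ionize).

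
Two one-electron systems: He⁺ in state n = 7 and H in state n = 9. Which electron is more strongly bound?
He⁺ at n = 7 (E = -1.111 eV)

Using E_n = -13.6057 Z² / n² eV:

He⁺ (Z = 2) at n = 7:
E = -13.6057 × 2² / 7² = -13.6057 × 4 / 49 = -1.110669 eV

H (Z = 1) at n = 9:
E = -13.6057 × 1² / 9² = -13.6057 × 1 / 81 = -0.167972 eV

Since -1.110669 eV < -0.167972 eV,
He⁺ at n = 7 is more tightly bound (requires more energy to ionize).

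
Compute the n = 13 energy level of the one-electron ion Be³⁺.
-1.288114 eV

For hydrogen-like ions, the energy levels scale with Z²:
E_n = -13.6057 Z² / n² eV

For Be³⁺ (Z = 4) at n = 13:
E_13 = -13.6057 × 4² / 13²
E_13 = -13.6057 × 16 / 169
E_13 = -217.6912 / 169
E_13 = -1.288114 eV

The energy is 16 times more negative than hydrogen at the same n due to the stronger nuclear charge.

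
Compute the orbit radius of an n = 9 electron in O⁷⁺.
0.5358 nm (or 5.3579 Å)

The Bohr radius formula is:
r_n = n² a₀ / Z

where a₀ = 0.0529177 nm is the Bohr radius.

For O⁷⁺ (Z = 8) at n = 9:
r_9 = 9² × 0.0529177 nm / 8
r_9 = 81 × 0.0529177 nm / 8
r_9 = 4.28633 nm / 8
r_9 = 0.5358 nm

The electron orbits at approximately 0.5358 nm from the nucleus.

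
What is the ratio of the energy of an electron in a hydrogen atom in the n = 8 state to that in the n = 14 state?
3.0625

Using E_n = -13.6057 Z² / n² eV with Z = 1:

E_8 = -13.6057 / 8² = -13.6057 / 64 = -0.212589063 eV
E_14 = -13.6057 / 14² = -13.6057 / 196 = -0.069416837 eV

The ratio is:
E_8/E_14 = (-0.212589063) / (-0.069416837)
E_8/E_14 = (-13.6057/64) / (-13.6057/196)
E_8/E_14 = 196/64
E_8/E_14 = 3.0625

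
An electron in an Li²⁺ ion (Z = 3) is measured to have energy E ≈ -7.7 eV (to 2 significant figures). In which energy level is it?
n = 4

The exact energy levels follow E_n = -13.6057 Z² / n² eV with Z = 3.

The measured value (-7.7 eV) is reported to only 2 significant figures, so we must test candidate n values and see which one matches to that precision.

Candidate energies:
  n = 2:  E = -13.6057 × 3² / 2² = -30.61283 eV
  n = 3:  E = -13.6057 × 3² / 3² = -13.60570 eV
  n = 4:  E = -13.6057 × 3² / 4² = -7.65321 eV  ← matches
  n = 5:  E = -13.6057 × 3² / 5² = -4.89805 eV
  n = 6:  E = -13.6057 × 3² / 6² = -3.40143 eV

Checking against the measurement of -7.7 eV (2 sig figs), only n = 4 agrees:
E_4 = -7.65321 eV, which rounds to -7.7 eV ✓

Therefore n = 4.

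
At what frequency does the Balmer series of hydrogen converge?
8.22461e+14 Hz

The series limit corresponds to the transition from n = ∞ to n = 2.
This is the highest energy (shortest wavelength) transition in the Balmer series.

E_∞ = 0 eV
E_2 = -13.6057 / 2² = -3.40142500 eV

Energy at series limit:
ΔE = E_∞ - E_2 = 0 - (-3.40142500) = 3.40142500 eV
E = 3.40142500 eV × (1.602177 × 10⁻¹⁹ J/eV) = 5.4496849e-19 J
f = E/h = 5.4496849e-19 J / (6.62607 × 10⁻³⁴ J·s) = 8.22461e+14 Hz

This energy equals the ionization energy from the n = 2 state of hydrogen.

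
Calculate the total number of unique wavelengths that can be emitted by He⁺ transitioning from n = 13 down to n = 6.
28

The electron can occupy levels n = 6, 7, ..., 13 during de-excitation — that is m = 13 - 6 + 1 = 8 distinct levels.

The number of distinct spectral lines equals the number of ways to choose 2 of these m levels (each pair gives one possible emission transition):

Number of lines = m(m-1)/2 = 8×7/2 = 28

These correspond to all possible transitions between the 8 levels:
13 → 12, 13 → 11, 13 → 10, 13 → 9, 13 → 8, 13 → 7, 13 → 6, 12 → 11...

Each transition produces a photon with a unique energy (and thus wavelength). This count does not depend on Z.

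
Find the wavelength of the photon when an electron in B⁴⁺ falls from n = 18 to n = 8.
290.708 nm

First, find the transition energy using E_n = -13.6057 Z² / n² eV:
E_18 = -13.6057 × 5² / 18² = -1.0498225 eV
E_8 = -13.6057 × 5² / 8² = -5.3147266 eV

Photon energy: |ΔE| = |E_8 - E_18| = 4.2649041 eV

Convert to wavelength using E = hc/λ with hc = 1239.84 eV·nm:
λ = hc/E = 1239.84 eV·nm / 4.2649041 eV
λ = 290.708 nm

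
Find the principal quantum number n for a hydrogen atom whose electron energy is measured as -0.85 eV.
n = 4

The exact energy levels follow E_n = -13.6057 eV / n².

The measured value (-0.85 eV) is reported to only 2 significant figures, so we must test candidate n values and see which one matches to that precision.

Candidate energies:
  n = 2:  E = -13.6057/2² = -3.40143 eV
  n = 3:  E = -13.6057/3² = -1.51174 eV
  n = 4:  E = -13.6057/4² = -0.85036 eV  ← matches
  n = 5:  E = -13.6057/5² = -0.54423 eV
  n = 6:  E = -13.6057/6² = -0.37794 eV

Checking against the measurement of -0.85 eV (2 sig figs), only n = 4 agrees:
E_4 = -0.85036 eV, which rounds to -0.85 eV ✓

Therefore n = 4.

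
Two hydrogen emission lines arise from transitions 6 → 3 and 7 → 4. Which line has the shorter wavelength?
6 → 3

Calculate the energy for each transition:

Transition 6 → 3:
ΔE₁ = |E_3 - E_6| = |-13.6057/3² - (-13.6057/6²)|
ΔE₁ = |-1.51174444444 - (-0.37793611111)| = 1.13380833 eV

Transition 7 → 4:
ΔE₂ = |E_4 - E_7| = |-13.6057/4² - (-13.6057/7²)|
ΔE₂ = |-0.85035625000 - (-0.27766734694)| = 0.57268890 eV

Since 1.13380833 eV > 0.57268890 eV, the transition 6 → 3 emits the more energetic photon.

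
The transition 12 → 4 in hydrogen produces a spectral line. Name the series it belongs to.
Brackett series

The spectral series in hydrogen are named based on the final (lower) energy level:
- Lyman series: n_final = 1 (ultraviolet)
- Balmer series: n_final = 2 (visible/near-UV)
- Paschen series: n_final = 3 (infrared)
- Brackett series: n_final = 4 (infrared)
- Pfund series: n_final = 5 (far infrared)

Since this transition ends at n = 4, it belongs to the Brackett series.

For reference, this 12 → 4 line has photon energy
ΔE = 13.6057 eV × (1/4² - 1/12²) = 0.75587222222 eV,
corresponding to wavelength λ = hc/ΔE = 1239.84 eV·nm / 0.75587222222 eV = 1640.27724 nm in the infrared region.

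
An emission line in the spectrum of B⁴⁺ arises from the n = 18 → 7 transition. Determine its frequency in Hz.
1.42465e+15 Hz

First, find the transition energy:
E_18 = -13.6057 × 5² / 18² = -1.04982253 eV
E_7 = -13.6057 × 5² / 7² = -6.94168367 eV
|ΔE| = |E_7 - E_18| = 5.89186114 eV

Convert to Joules: E = 5.89186114 eV × (1.602177 × 10⁻¹⁹ J/eV) = 9.4398044e-19 J

Using E = hf:
f = E/h = 9.4398044e-19 J / (6.62607 × 10⁻³⁴ J·s)
f = 1.42465e+15 Hz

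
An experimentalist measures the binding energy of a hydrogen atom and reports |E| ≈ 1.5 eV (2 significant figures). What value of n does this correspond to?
n = 3

The exact energy levels follow E_n = -13.6057 eV / n².

The measured value (-1.5 eV) is reported to only 2 significant figures, so we must test candidate n values and see which one matches to that precision.

Candidate energies:
  n = 1:  E = -13.6057/1² = -13.60570 eV
  n = 2:  E = -13.6057/2² = -3.40143 eV
  n = 3:  E = -13.6057/3² = -1.51174 eV  ← matches
  n = 4:  E = -13.6057/4² = -0.85036 eV
  n = 5:  E = -13.6057/5² = -0.54423 eV

Checking against the measurement of -1.5 eV (2 sig figs), only n = 3 agrees:
E_3 = -1.51174 eV, which rounds to -1.5 eV ✓

Therefore n = 3.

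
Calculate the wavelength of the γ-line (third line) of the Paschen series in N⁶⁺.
22.3167 nm

The lines of a series are numbered from the longest wavelength (smallest ΔE) outward; the third line is the transition from n = n_f + 3 to n_f.
The Paschen series has all transitions ending at n_f = 3.

For N⁶⁺ (Z = 7), the third line (γ-line) is the jump from n = 6 to n = 3:
E_6 = -13.6057 × 7² / 6² = -18.518869 eV
E_3 = -13.6057 × 7² / 3² = -74.075478 eV
ΔE = E_6 - E_3 = 55.556609 eV

λ = hc/E = 1239.84 eV·nm / 55.556609 eV
λ = 22.3167 nm

This is the γ-line of the Paschen series in N⁶⁺.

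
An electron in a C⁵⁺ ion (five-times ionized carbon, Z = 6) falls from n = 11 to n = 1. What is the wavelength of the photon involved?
2.552 nm

First, find the transition energy using E_n = -13.6057 Z² / n² eV:
E_11 = -13.6057 × 6² / 11² = -4.04798 eV
E_1 = -13.6057 × 6² / 1² = -489.80520 eV

Photon energy: |ΔE| = |E_1 - E_11| = 485.75722 eV

Convert to wavelength using E = hc/λ with hc = 1239.84 eV·nm:
λ = hc/E = 1239.84 eV·nm / 485.75722 eV
λ = 2.552 nm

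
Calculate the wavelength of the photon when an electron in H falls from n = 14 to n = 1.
91.59 nm

First, find the transition energy using E_n = -13.6057 / n² eV:
E_14 = -13.6057 / 14² = -0.0694 eV
E_1 = -13.6057 / 1² = -13.6057 eV

Photon energy: |ΔE| = |E_1 - E_14| = 13.5363 eV

Convert to wavelength using E = hc/λ with hc = 1239.84 eV·nm:
λ = hc/E = 1239.84 eV·nm / 13.5363 eV
λ = 91.59 nm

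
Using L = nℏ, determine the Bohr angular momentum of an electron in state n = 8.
8.43657e-34 J·s (or 8ℏ)

In the Bohr model, angular momentum is quantized:
L = nℏ

where ℏ = h/(2π) = 1.0545718e-34 J·s

For n = 8:
L = 8 × 1.0545718e-34 J·s
L = 8.43657e-34 J·s

This can also be written as L = 8ℏ.
The angular momentum is an integer multiple of the reduced Planck constant.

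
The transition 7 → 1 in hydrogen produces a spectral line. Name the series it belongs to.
Lyman series

The spectral series in hydrogen are named based on the final (lower) energy level:
- Lyman series: n_final = 1 (ultraviolet)
- Balmer series: n_final = 2 (visible/near-UV)
- Paschen series: n_final = 3 (infrared)
- Brackett series: n_final = 4 (infrared)
- Pfund series: n_final = 5 (far infrared)

Since this transition ends at n = 1, it belongs to the Lyman series.

For reference, this 7 → 1 line has photon energy
ΔE = 13.6057 eV × (1/1² - 1/7²) = 13.3280 eV,
corresponding to wavelength λ = hc/ΔE = 1239.84 eV·nm / 13.3280 eV = 93.03 nm in the ultraviolet region.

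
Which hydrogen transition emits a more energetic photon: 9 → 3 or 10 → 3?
10 → 3

Calculate the energy for each transition:

Transition 9 → 3:
ΔE₁ = |E_3 - E_9| = |-13.6057/3² - (-13.6057/9²)|
ΔE₁ = |-1.51174444 - (-0.16797160)| = 1.34377 eV

Transition 10 → 3:
ΔE₂ = |E_3 - E_10| = |-13.6057/3² - (-13.6057/10²)|
ΔE₂ = |-1.51174444 - (-0.13605700)| = 1.37569 eV

Since 1.37569 eV > 1.34377 eV, the transition 10 → 3 emits the more energetic photon.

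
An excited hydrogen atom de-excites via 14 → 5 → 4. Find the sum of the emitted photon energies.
0.78 eV

The energy levels of hydrogen are E_n = -13.6057 / n² eV.

First transition (14 → 5):
ΔE₁ = |E_5 - E_14|
ΔE₁ = |-0.54422800 - (-0.06941684)| = 0.47481 eV

Second transition (5 → 4):
ΔE₂ = |E_4 - E_5|
ΔE₂ = |-0.85035625 - (-0.54422800)| = 0.30613 eV

Total energy released:
E_total = ΔE₁ + ΔE₂ = 0.47481 + 0.30613 = 0.78 eV

Note: This equals the direct transition 14 → 4: 0.78 eV ✓
Energy is conserved regardless of the path taken.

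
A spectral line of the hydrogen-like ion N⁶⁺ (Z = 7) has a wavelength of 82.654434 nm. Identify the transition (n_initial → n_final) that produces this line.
n = 5 → n = 4

First, find the photon energy from the wavelength (hc = 1239.84 eV·nm):
E = hc/λ = 1239.84 eV·nm / 82.654434 nm = 15.000284 eV

The energy levels of N⁶⁺ satisfy E_n = -13.6057 × 7² / n² eV, so an emission n_i → n_f releases
ΔE = 13.6057 × 7² × (1/n_f² − 1/n_i²) eV.

Setting ΔE equal to the photon energy:
1/n_f² − 1/n_i² = 15.000284 / (13.6057 × 7²) = 0.022500000

Since 1/n_i² must be positive, we need 1/n_f² > 0.022500000, i.e. n_f ≤ 6. For each allowed n_f, solve n_i = (1/n_f² − 0.022500000)^(−1/2) and check whether it is a whole number:
  n_f = 1: 1/n_i² = 1.000000000 − 0.022500000 = 0.977500000 → n_i = 1.011  (not an integer) ✗
  n_f = 2: 1/n_i² = 0.250000000 − 0.022500000 = 0.227500000 → n_i = 2.097  (not an integer) ✗
  n_f = 3: 1/n_i² = 0.111111111 − 0.022500000 = 0.088611111 → n_i = 3.359  (not an integer) ✗
  n_f = 4: 1/n_i² = 0.062500000 − 0.022500000 = 0.040000000 → n_i = 5.000  → integer, n_i = 5 ✓
  n_f = 5: 1/n_i² = 0.040000000 − 0.022500000 = 0.017500000 → n_i = 7.559  (not an integer) ✗
  n_f = 6: 1/n_i² = 0.027777778 − 0.022500000 = 0.005277778 → n_i = 13.765  (not an integer) ✗

Only n_f = 4 gives an integer upper level, n_i = 5.

The transition is from n = 5 to n = 4 (emission).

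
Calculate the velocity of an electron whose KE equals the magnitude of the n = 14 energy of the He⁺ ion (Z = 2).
3.13e+05 m/s (or 0.104248% of c)

The binding energy at n = 14 for He⁺ is:
E_14 = -13.6057 × 2²/14² = -0.27766735 eV
|E_14| = 0.27766735 eV

Convert to Joules:
KE = 0.27766735 eV × (1.602177 × 10⁻¹⁹ J/eV) = 4.4487e-20 J

Using KE = ½mv²:
v = √(2·KE/m_e)
v = √(2 × 4.4487e-20 J / 9.10938 × 10⁻³¹ kg)
v = 3.13e+05 m/s

This is approximately 0.104248% the speed of light.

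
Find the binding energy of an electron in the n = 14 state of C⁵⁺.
2.50 eV

The ionization energy is the energy needed to remove the electron completely (n → ∞).

For a hydrogen-like ion with Z = 6, E_n = -13.6057 Z² / n² eV.

At n = 14: E_14 = -13.6057 × 6² / 14² = -2.49901 eV
At n = ∞: E_∞ = 0 eV

Ionization energy = E_∞ - E_14 = 0 - (-2.49901) = 2.49901 eV
Ionization energy ≈ 2.50 eV

This is also called the binding energy of the electron in state n = 14.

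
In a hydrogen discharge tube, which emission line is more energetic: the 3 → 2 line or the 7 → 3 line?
3 → 2

Calculate the energy for each transition:

Transition 3 → 2:
ΔE₁ = |E_2 - E_3| = |-13.6057/2² - (-13.6057/3²)|
ΔE₁ = |-3.401425000000 - (-1.511744444444)| = 1.889680556 eV

Transition 7 → 3:
ΔE₂ = |E_3 - E_7| = |-13.6057/3² - (-13.6057/7²)|
ΔE₂ = |-1.511744444444 - (-0.277667346939)| = 1.234077098 eV

Since 1.889680556 eV > 1.234077098 eV, the transition 3 → 2 emits the more energetic photon.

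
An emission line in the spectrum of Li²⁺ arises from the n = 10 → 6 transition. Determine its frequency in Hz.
5.26e+14 Hz

First, find the transition energy:
E_10 = -13.6057 × 3² / 10² = -1.22451300 eV
E_6 = -13.6057 × 3² / 6² = -3.40142500 eV
|ΔE| = |E_6 - E_10| = 2.17691200 eV

Convert to Joules: E = 2.17691200 eV × (1.602177 × 10⁻¹⁹ J/eV) = 3.4878e-19 J

Using E = hf:
f = E/h = 3.4878e-19 J / (6.62607 × 10⁻³⁴ J·s)
f = 5.26e+14 Hz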